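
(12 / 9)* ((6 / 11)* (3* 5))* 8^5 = 3932160 / 11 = 357469.09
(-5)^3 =-125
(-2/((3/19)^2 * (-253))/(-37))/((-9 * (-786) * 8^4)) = -361/1220561768448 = -0.00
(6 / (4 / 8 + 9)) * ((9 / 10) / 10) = 27 / 475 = 0.06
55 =55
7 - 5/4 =23/4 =5.75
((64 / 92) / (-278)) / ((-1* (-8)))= -1 / 3197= -0.00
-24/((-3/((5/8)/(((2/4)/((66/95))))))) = 132/19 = 6.95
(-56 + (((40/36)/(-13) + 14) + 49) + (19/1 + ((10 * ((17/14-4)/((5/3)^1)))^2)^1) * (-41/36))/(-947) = 636158/1809717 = 0.35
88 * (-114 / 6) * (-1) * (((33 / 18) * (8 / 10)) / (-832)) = -2299 / 780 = -2.95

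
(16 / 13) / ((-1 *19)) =-16 / 247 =-0.06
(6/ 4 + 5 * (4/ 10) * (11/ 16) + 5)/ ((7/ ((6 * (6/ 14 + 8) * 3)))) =4779/ 28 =170.68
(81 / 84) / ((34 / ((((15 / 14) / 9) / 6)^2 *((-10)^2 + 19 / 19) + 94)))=5971901 / 2239104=2.67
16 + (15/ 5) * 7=37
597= 597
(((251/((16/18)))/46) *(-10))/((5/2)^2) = -2259/230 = -9.82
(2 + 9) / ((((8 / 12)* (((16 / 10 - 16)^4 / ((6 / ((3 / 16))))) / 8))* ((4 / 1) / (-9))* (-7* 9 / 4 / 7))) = 6875 / 69984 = 0.10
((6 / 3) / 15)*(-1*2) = -4 / 15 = -0.27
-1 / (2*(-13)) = 1 / 26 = 0.04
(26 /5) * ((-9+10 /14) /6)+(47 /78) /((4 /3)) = -73481 /10920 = -6.73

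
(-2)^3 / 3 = -8 / 3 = -2.67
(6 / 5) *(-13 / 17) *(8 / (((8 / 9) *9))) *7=-546 / 85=-6.42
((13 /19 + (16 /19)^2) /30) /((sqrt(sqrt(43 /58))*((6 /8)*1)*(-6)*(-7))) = 0.00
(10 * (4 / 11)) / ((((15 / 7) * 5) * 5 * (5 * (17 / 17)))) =56 / 4125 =0.01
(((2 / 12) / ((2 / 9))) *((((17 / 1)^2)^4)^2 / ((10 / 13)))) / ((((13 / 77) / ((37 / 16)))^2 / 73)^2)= 51253026302003525904542790798114184947 / 5759303680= 8899170654950343911113711000.00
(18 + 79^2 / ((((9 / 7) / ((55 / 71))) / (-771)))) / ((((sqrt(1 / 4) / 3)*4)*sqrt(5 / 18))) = -1852535733*sqrt(10) / 710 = -8251031.50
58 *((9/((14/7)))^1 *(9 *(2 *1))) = 4698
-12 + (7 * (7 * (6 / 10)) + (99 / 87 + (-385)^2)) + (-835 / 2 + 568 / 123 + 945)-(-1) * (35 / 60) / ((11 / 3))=116750332991 / 784740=148775.81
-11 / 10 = -1.10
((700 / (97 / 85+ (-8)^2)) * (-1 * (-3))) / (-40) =-1275 / 1582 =-0.81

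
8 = 8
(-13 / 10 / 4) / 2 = -13 / 80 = -0.16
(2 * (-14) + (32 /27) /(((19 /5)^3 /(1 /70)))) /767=-36297428 /994301217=-0.04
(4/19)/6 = 2/57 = 0.04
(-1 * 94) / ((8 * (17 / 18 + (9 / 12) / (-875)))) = -370125 / 29723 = -12.45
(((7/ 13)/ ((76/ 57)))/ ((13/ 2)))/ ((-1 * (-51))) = 7/ 5746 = 0.00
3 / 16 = 0.19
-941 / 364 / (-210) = 941 / 76440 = 0.01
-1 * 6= -6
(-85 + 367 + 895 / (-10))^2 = 148225 / 4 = 37056.25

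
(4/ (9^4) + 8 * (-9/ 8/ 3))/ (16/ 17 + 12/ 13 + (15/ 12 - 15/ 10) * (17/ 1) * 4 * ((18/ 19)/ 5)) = 2.21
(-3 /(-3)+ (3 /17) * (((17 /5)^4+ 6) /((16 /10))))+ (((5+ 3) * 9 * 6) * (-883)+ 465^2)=-2808648187 /17000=-165214.60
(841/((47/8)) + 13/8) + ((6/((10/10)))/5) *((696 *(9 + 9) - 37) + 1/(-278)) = 3954808941/261320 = 15133.97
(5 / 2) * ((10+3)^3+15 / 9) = 16490 / 3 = 5496.67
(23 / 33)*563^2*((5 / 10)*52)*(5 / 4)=473868655 / 66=7179828.11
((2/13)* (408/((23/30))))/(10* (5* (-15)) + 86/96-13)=-1175040/10937719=-0.11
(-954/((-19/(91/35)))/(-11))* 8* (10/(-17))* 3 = 595296/3553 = 167.55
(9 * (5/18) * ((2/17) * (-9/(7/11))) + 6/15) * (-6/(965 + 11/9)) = 0.02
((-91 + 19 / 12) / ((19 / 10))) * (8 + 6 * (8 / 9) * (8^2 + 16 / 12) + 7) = -17548915 / 1026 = -17104.21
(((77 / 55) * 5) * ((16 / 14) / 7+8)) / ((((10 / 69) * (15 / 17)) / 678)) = 2120784 / 7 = 302969.14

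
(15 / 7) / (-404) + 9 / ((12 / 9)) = 9537 / 1414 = 6.74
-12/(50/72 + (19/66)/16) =-38016/2257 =-16.84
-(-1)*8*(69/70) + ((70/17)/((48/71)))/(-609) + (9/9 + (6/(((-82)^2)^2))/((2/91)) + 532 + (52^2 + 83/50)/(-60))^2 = 236158954150999020778048406651/992015170765076556000000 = 238059.82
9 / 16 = 0.56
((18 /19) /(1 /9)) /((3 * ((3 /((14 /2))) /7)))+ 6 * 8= 1794 /19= 94.42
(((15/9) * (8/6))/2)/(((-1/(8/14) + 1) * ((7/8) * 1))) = -320/189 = -1.69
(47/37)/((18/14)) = 329/333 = 0.99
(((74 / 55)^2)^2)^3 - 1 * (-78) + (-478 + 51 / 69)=-6416011915497528743356927 / 17623010904439208984375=-364.07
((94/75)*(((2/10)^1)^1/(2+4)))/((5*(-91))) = -47/511875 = -0.00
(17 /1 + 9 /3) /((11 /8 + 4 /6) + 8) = 480 /241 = 1.99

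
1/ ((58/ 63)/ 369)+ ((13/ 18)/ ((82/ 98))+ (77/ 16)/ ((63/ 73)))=23242565/ 57072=407.25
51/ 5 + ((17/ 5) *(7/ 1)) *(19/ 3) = 2414/ 15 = 160.93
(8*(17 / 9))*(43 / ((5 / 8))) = 46784 / 45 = 1039.64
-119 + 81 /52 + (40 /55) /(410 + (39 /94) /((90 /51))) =-25904470877 /220575212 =-117.44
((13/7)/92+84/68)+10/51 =47675/32844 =1.45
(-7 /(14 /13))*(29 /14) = -377 /28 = -13.46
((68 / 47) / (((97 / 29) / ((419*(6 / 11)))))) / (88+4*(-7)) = 413134 / 250745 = 1.65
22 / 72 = 11 / 36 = 0.31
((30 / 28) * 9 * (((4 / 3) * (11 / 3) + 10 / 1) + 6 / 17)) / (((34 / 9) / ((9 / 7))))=708345 / 14161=50.02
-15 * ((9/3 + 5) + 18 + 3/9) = -395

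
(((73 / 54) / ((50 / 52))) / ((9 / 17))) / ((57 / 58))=935714 / 346275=2.70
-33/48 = -11/16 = -0.69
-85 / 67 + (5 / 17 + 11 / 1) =11419 / 1139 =10.03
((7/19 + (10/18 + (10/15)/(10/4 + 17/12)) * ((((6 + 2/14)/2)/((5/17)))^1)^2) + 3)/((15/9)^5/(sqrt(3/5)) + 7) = -63961493237379/25096466042200 + 10967334231375 * sqrt(15)/7027010491816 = 3.50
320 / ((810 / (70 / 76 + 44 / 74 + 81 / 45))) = 372944 / 284715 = 1.31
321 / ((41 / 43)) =13803 / 41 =336.66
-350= -350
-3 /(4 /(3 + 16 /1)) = -57 /4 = -14.25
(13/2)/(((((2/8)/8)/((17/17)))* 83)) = 208/83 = 2.51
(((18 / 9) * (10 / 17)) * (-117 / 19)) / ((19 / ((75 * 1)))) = -175500 / 6137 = -28.60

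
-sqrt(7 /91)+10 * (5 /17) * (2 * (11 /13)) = 1100 /221-sqrt(13) /13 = 4.70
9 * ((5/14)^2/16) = 225/3136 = 0.07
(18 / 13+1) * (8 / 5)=248 / 65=3.82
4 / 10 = 0.40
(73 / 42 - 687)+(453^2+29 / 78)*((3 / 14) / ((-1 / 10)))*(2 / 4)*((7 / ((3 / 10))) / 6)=-2803352843 / 3276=-855724.31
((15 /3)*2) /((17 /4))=40 /17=2.35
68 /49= 1.39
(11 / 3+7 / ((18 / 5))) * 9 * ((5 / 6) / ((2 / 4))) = 505 / 6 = 84.17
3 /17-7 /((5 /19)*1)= -2246 /85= -26.42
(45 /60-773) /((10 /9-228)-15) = 27801 /8708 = 3.19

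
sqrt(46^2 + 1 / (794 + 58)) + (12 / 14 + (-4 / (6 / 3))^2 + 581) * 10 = sqrt(384003429) / 426 + 41010 / 7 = 5904.57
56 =56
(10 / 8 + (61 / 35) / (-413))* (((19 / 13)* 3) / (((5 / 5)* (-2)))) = -4105767 / 1503320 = -2.73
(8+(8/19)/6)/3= 460/171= 2.69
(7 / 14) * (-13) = -13 / 2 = -6.50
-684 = -684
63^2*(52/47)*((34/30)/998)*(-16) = -9356256/117265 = -79.79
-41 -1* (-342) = 301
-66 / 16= -33 / 8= -4.12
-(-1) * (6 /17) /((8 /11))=33 /68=0.49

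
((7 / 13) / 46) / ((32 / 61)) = 427 / 19136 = 0.02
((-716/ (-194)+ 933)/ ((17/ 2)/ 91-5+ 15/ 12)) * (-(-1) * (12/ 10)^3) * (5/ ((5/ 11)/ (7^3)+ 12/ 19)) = -46555479970272/ 13312985675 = -3497.00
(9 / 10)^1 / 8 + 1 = 89 / 80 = 1.11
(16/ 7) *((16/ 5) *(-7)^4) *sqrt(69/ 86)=43904 *sqrt(5934)/ 215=15730.39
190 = 190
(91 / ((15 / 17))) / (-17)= -91 / 15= -6.07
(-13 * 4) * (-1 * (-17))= -884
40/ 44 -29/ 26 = -59/ 286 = -0.21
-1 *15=-15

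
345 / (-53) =-345 / 53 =-6.51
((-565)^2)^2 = 101904600625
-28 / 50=-14 / 25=-0.56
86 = 86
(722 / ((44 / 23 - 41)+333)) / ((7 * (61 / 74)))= 307211 / 721630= 0.43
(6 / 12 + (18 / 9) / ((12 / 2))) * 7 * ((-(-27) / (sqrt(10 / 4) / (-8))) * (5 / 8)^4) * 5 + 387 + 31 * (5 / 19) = -212.82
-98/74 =-49/37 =-1.32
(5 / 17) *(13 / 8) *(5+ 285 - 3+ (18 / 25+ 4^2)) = 98709 / 680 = 145.16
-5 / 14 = -0.36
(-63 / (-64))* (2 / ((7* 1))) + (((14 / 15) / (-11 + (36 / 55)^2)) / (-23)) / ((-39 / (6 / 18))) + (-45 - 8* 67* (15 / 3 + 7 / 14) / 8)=-3413735464181 / 8261326944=-413.22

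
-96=-96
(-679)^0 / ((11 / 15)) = 15 / 11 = 1.36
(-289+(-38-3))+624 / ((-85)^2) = -2383626 / 7225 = -329.91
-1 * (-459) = 459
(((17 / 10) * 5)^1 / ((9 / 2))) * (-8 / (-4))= 34 / 9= 3.78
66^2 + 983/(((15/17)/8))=199028/15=13268.53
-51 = -51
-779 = -779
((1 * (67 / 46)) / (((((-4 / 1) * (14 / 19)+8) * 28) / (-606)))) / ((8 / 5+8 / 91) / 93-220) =259074595 / 9134772736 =0.03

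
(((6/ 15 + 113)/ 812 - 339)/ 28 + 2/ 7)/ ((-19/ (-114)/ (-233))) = 16519.38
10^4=10000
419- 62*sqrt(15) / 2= 298.94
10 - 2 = 8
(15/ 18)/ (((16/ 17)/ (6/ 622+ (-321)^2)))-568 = 451155147/ 4976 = 90666.23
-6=-6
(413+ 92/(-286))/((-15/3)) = -59013/715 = -82.54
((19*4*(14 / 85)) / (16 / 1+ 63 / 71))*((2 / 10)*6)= 453264 / 509575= 0.89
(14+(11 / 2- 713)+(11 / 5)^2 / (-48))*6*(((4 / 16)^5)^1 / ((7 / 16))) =-118903 / 12800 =-9.29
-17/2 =-8.50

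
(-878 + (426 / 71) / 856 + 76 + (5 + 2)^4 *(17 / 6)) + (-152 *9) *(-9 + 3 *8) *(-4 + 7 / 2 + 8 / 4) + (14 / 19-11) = -604762759 / 24396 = -24789.42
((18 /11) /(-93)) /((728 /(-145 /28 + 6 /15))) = 0.00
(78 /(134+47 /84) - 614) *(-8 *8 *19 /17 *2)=87755.19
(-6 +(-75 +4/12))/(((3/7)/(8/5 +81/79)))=-1756678/3555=-494.14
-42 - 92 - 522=-656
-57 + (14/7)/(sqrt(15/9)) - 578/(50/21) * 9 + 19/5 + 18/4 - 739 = -148627/50 + 2 * sqrt(15)/5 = -2970.99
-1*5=-5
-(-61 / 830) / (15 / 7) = 427 / 12450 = 0.03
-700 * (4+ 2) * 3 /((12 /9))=-9450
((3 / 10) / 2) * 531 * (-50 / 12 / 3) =-885 / 8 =-110.62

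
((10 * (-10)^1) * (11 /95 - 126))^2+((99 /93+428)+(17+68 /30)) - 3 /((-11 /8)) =292615007205014 /1846515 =158468795.11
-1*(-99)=99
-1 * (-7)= 7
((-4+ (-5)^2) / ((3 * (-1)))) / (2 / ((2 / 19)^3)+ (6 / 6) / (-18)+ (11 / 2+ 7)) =-252 / 62179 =-0.00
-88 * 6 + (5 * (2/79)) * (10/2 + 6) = -41602/79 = -526.61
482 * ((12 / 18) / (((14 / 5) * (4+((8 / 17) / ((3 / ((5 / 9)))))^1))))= 184365 / 6566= 28.08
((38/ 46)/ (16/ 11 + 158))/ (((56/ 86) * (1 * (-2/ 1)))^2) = 0.00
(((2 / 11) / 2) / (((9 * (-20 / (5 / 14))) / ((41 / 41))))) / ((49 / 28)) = -1 / 9702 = -0.00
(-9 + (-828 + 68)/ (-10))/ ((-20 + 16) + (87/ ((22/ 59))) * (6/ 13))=9581/ 14827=0.65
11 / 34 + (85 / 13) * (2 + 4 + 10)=46383 / 442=104.94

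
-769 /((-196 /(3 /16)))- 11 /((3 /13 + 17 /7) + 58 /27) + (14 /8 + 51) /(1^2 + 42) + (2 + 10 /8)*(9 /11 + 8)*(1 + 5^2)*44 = 13055456940585 /398206144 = 32785.67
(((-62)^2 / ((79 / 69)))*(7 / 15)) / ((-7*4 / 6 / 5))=-132618 / 79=-1678.71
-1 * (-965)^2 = -931225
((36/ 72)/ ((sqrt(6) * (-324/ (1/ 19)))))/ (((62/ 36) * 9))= -sqrt(6)/ 1145016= -0.00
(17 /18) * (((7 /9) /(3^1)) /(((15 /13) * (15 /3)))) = 1547 /36450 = 0.04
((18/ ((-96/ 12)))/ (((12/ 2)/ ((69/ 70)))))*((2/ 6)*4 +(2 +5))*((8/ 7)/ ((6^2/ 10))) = -575/ 588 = -0.98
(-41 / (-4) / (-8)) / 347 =-41 / 11104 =-0.00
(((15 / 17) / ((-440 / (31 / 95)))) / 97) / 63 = -31 / 289498440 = -0.00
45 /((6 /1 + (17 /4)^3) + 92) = 576 /2237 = 0.26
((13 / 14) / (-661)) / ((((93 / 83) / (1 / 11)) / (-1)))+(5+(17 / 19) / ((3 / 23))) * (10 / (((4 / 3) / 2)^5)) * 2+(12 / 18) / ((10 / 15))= 162079445422 / 89934999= 1802.18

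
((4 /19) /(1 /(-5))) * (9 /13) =-180 /247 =-0.73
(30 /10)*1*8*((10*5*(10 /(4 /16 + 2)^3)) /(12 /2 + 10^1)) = 65.84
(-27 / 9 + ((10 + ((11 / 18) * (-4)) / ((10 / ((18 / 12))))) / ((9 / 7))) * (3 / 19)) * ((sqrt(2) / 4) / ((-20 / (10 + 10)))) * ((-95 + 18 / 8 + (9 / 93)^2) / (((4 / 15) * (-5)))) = 221525993 * sqrt(2) / 7011456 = 44.68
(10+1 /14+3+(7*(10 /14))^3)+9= 2059 /14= 147.07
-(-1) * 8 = 8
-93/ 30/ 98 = -31/ 980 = -0.03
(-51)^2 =2601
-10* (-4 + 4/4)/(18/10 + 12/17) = 850/71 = 11.97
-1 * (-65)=65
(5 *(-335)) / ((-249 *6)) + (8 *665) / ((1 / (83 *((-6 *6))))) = -15896158.88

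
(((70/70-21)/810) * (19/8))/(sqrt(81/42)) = -19 * sqrt(42)/2916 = -0.04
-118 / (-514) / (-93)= -59 / 23901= -0.00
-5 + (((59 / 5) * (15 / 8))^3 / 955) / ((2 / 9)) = 45017497 / 977920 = 46.03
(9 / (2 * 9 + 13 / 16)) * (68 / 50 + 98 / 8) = 48996 / 7525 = 6.51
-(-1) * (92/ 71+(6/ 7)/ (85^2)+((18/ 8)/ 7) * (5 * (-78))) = -127280639/ 1025950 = -124.06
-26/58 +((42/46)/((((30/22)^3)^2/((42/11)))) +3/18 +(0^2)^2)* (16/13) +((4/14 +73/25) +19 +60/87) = 1791398715629/76819640625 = 23.32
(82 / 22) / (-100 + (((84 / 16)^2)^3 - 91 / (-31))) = 0.00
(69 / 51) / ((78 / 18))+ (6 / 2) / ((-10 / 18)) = -5622 / 1105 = -5.09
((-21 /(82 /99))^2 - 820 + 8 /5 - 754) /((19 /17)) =-531299011 /638780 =-831.74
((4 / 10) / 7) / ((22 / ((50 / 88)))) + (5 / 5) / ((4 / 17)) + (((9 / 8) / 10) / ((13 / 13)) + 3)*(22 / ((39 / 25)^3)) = 2986217459 / 133981848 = 22.29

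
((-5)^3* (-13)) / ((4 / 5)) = 8125 / 4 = 2031.25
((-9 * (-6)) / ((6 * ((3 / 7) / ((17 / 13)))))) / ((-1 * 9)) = -119 / 39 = -3.05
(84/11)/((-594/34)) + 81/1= 87733/1089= 80.56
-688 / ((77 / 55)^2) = -17200 / 49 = -351.02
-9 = -9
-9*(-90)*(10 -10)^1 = 0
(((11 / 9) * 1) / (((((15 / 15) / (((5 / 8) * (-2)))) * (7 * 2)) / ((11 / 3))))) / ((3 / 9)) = -605 / 504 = -1.20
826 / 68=413 / 34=12.15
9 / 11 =0.82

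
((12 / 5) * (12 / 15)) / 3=16 / 25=0.64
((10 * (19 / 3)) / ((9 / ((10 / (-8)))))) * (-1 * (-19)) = -167.13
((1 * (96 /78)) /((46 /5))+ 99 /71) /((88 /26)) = 32441 /71852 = 0.45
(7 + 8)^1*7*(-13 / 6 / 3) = -455 / 6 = -75.83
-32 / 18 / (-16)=1 / 9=0.11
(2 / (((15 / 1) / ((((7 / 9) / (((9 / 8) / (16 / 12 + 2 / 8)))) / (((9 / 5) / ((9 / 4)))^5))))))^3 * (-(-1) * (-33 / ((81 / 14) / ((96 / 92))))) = -44226818603515625 / 84091644121448448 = -0.53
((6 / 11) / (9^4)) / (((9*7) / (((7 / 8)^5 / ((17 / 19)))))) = 45619 / 60304932864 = 0.00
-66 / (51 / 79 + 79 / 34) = -16116 / 725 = -22.23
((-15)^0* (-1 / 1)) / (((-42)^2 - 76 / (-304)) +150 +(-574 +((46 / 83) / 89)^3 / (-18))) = -14511315945708 / 19448791196040475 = -0.00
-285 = -285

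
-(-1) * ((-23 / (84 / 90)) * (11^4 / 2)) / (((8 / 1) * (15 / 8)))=-336743 / 28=-12026.54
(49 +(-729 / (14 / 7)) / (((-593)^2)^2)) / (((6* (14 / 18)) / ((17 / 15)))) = 206012593976473 / 17311982688140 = 11.90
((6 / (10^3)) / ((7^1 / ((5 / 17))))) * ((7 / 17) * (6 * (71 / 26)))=639 / 375700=0.00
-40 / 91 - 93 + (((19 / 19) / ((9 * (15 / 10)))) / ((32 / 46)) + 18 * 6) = 14.67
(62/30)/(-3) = -31/45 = -0.69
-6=-6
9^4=6561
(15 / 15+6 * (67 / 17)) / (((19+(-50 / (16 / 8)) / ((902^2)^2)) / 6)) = 554715330867808 / 71270108142381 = 7.78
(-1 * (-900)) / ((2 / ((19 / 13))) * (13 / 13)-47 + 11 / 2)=-1368 / 61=-22.43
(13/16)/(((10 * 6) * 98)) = 13/94080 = 0.00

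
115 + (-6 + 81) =190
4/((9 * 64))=1/144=0.01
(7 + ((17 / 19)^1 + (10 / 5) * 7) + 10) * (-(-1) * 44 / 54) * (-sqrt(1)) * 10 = -44440 / 171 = -259.88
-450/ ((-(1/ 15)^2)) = 101250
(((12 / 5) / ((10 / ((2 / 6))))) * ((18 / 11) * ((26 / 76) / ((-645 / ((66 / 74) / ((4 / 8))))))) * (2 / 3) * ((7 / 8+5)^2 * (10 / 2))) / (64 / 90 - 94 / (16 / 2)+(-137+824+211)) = -59643 / 3712423490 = -0.00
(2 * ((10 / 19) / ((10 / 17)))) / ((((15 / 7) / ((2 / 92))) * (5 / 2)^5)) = 3808 / 20484375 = 0.00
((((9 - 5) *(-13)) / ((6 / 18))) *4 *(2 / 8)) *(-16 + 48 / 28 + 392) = -412464 / 7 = -58923.43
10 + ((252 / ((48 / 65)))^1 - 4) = 347.25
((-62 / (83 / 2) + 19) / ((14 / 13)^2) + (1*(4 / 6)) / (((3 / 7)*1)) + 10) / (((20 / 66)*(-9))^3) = -1038681787 / 790624800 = -1.31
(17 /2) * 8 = 68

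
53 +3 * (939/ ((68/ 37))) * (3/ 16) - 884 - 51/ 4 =-556.35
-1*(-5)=5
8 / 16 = 1 / 2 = 0.50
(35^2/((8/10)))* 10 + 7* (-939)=17479/2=8739.50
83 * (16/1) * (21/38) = 13944/19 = 733.89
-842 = -842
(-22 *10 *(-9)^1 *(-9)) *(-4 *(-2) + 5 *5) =-588060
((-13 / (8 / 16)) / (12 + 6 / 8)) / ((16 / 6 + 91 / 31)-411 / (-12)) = -0.05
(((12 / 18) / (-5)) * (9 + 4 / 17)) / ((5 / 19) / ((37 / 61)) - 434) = 0.00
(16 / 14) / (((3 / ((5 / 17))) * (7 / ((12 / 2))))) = 0.10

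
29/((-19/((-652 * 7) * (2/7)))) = 37816/19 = 1990.32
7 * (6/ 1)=42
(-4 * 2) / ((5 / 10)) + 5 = -11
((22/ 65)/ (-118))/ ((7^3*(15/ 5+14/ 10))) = -1/ 526162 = -0.00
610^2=372100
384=384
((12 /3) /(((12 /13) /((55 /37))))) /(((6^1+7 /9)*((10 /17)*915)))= 2431 /1376770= 0.00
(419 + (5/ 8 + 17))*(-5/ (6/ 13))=-4730.10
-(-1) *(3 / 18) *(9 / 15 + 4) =23 / 30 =0.77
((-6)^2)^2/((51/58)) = 25056/17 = 1473.88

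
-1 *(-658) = 658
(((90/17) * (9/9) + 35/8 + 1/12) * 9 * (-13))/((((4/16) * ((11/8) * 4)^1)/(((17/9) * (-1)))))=51727/33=1567.48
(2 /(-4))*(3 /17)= -3 /34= -0.09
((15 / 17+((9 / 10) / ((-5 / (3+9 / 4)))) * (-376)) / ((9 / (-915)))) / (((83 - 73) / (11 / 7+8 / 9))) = -47711821 / 5355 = -8909.77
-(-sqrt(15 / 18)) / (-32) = -sqrt(30) / 192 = -0.03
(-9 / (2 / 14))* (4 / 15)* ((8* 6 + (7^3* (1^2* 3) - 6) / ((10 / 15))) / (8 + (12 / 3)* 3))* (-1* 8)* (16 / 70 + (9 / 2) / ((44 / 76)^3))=8286784038 / 33275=249039.34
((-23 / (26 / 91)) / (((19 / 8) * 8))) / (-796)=161 / 30248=0.01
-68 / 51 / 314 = -2 / 471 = -0.00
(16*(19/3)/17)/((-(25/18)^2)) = -32832/10625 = -3.09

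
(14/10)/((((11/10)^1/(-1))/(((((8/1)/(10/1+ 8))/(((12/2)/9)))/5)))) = -28/165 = -0.17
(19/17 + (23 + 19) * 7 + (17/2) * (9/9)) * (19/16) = 196137/544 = 360.55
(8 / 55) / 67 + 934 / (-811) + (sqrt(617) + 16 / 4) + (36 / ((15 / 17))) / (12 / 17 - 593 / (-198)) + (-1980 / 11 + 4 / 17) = -104988087837682 / 632879068415 + sqrt(617) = -141.05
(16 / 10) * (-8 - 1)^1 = -72 / 5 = -14.40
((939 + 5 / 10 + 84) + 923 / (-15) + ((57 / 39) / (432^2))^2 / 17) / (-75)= -481283132271134477 / 37523373907968000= -12.83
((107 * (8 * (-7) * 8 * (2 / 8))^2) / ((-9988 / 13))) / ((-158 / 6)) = 13086528 / 197263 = 66.34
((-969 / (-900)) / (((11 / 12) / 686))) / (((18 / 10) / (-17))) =-3766826 / 495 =-7609.75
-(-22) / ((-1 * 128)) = -11 / 64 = -0.17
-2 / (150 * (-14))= 1 / 1050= 0.00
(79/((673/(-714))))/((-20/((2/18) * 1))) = 9401/20190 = 0.47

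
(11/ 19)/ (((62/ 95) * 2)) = 0.44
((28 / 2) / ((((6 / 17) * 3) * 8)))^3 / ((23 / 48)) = 1685159 / 178848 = 9.42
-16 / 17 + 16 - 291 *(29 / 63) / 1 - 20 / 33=-119.50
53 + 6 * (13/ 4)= 145/ 2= 72.50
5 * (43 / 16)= 215 / 16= 13.44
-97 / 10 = -9.70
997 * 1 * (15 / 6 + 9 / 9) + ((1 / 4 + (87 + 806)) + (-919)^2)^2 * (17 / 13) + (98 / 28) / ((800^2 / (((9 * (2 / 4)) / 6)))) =62215573277161280273 / 66560000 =934729165822.74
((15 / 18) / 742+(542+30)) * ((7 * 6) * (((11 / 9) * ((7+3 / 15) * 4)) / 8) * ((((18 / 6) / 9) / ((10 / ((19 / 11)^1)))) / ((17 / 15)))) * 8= 11384572 / 265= 42960.65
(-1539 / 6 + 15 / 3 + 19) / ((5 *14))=-93 / 28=-3.32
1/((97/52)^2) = 2704/9409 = 0.29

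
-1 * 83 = -83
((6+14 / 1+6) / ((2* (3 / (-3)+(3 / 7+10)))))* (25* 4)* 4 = 18200 / 33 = 551.52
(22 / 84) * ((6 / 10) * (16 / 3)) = 88 / 105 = 0.84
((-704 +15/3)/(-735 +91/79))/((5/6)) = 165663/144935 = 1.14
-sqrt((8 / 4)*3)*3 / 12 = -sqrt(6) / 4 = -0.61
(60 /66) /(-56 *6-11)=-10 /3817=-0.00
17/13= 1.31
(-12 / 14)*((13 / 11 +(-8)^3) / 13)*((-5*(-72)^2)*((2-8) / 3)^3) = 6990935040 / 1001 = 6983951.09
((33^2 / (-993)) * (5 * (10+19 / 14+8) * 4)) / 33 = -29810 / 2317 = -12.87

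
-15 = -15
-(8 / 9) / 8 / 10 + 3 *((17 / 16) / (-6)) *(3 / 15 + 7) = -1381 / 360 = -3.84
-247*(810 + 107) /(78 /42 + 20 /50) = -7927465 /79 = -100347.66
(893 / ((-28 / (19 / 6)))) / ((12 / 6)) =-16967 / 336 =-50.50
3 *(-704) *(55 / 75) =-7744 / 5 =-1548.80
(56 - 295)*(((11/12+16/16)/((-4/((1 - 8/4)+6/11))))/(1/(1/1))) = -52.05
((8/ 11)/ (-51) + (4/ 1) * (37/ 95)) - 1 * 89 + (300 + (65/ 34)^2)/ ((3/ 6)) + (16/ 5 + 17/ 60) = 1896603443/ 3624060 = 523.34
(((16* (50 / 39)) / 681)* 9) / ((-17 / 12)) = -9600 / 50167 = -0.19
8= 8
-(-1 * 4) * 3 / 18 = 2 / 3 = 0.67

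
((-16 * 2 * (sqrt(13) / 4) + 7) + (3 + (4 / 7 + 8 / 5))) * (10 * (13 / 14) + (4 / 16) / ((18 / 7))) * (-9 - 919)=-77896088 / 735 + 4388512 * sqrt(13) / 63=145177.74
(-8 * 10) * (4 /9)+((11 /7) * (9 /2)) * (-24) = -12932 /63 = -205.27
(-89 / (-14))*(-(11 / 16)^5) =-14333539 / 14680064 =-0.98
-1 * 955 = -955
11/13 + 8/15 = 269/195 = 1.38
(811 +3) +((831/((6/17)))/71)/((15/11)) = 1785619/2130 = 838.32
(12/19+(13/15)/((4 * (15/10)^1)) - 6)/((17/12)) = -17866/4845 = -3.69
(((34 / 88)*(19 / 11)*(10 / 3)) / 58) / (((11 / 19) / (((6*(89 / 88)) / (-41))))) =-0.01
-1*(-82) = 82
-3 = -3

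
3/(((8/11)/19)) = 78.38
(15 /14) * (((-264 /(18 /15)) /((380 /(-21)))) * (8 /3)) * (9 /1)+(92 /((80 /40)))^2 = 46144 /19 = 2428.63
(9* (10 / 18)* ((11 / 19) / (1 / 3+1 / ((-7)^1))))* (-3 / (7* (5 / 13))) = -1287 / 76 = -16.93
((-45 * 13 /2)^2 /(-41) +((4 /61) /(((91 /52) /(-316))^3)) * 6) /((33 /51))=-135249690279003 /37745092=-3583239.12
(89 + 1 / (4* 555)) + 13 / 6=202391 / 2220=91.17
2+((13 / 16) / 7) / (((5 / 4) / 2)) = 153 / 70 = 2.19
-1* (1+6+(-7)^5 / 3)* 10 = 167860 / 3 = 55953.33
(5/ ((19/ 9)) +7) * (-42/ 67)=-7476/ 1273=-5.87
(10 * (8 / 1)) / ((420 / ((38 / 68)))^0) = 80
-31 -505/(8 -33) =-10.80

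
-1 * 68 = -68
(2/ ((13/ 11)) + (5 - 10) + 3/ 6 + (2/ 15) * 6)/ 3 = -87/ 130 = -0.67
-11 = -11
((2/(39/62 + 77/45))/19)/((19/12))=0.03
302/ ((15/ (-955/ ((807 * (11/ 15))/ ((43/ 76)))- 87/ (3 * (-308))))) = -97323728/ 5903205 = -16.49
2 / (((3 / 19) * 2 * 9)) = 19 / 27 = 0.70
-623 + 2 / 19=-11835 / 19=-622.89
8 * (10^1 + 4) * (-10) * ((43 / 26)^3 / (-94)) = 53.90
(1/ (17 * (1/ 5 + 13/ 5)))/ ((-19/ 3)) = -15/ 4522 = -0.00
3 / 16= 0.19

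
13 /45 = 0.29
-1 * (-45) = 45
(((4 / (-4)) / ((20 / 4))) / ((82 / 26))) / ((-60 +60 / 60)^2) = -13 / 713605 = -0.00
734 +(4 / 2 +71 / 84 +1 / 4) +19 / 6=31091 / 42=740.26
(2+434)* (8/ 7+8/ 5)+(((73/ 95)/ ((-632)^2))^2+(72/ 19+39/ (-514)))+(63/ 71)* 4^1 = 221270903304437761848001/ 183909869309305753600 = 1203.15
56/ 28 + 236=238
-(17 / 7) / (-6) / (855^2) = 17 / 30703050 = 0.00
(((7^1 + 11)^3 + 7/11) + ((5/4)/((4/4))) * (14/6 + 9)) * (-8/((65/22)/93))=-95700472/65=-1472314.95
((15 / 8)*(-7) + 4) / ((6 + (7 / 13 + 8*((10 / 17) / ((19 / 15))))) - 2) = -306527 / 277256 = -1.11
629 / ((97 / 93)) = 58497 / 97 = 603.06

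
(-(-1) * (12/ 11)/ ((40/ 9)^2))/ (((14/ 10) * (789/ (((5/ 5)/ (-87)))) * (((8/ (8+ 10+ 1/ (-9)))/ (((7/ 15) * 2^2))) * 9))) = -161/ 604058400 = -0.00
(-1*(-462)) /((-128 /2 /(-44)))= 2541 /8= 317.62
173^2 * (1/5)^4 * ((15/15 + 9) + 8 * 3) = 1017586/625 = 1628.14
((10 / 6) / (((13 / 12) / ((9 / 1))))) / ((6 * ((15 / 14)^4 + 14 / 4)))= 1152480 / 2406053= 0.48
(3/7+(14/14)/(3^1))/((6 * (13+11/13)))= 26/2835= 0.01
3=3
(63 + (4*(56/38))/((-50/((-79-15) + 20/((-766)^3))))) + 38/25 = 2017547744197/26686396325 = 75.60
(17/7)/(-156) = -17/1092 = -0.02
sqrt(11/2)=sqrt(22)/2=2.35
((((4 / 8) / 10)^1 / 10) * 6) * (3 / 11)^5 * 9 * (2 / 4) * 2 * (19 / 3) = 0.00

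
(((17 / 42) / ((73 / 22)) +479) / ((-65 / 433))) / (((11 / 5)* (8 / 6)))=-159017951 / 146146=-1088.08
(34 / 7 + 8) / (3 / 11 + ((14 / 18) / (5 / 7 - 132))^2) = 33862673295 / 718391569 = 47.14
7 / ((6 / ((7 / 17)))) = 49 / 102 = 0.48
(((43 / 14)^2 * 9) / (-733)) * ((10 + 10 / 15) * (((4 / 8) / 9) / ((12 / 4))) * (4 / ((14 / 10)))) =-0.07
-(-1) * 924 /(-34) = -27.18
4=4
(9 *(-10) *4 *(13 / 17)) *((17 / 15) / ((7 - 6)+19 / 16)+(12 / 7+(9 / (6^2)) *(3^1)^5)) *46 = -474559644 / 595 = -797579.23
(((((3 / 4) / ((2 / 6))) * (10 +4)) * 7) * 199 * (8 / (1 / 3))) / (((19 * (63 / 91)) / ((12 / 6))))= 3042312 / 19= 160121.68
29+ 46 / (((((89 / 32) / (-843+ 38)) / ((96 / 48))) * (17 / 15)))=-35504923 / 1513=-23466.57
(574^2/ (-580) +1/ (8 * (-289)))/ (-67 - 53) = 63479091/ 13409600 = 4.73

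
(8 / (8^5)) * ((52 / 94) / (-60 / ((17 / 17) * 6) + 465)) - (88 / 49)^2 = -3727031977 / 1155553280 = -3.23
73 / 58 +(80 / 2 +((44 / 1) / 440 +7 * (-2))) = 3967 / 145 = 27.36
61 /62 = 0.98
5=5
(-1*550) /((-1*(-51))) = -550 /51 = -10.78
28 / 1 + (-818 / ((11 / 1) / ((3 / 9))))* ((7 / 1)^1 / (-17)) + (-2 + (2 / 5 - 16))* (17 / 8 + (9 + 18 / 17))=-176.23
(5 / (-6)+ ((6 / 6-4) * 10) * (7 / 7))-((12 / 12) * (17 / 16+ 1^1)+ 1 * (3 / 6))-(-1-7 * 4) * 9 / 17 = -14723 / 816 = -18.04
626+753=1379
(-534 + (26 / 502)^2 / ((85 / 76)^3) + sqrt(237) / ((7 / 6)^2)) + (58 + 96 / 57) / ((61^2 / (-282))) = -527.21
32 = 32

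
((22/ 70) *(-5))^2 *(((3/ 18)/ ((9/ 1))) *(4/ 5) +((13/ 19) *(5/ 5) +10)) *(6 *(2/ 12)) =3320603/ 125685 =26.42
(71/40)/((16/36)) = 639/160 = 3.99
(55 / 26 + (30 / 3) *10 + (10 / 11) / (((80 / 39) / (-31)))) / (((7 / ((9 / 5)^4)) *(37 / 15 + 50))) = 1990010349 / 787787000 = 2.53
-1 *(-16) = 16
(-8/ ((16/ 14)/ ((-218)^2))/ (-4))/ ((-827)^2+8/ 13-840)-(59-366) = 389613118/ 1268595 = 307.12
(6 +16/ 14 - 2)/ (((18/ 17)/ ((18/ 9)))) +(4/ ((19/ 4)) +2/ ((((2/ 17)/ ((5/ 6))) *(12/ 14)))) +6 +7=191923/ 4788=40.08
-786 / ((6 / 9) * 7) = -1179 / 7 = -168.43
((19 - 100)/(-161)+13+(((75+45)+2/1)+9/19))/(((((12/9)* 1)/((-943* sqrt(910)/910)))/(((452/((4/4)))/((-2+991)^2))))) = -5781330747* sqrt(910)/118381984630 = -1.47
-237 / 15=-79 / 5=-15.80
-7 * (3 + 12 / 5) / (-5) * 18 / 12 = 567 / 50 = 11.34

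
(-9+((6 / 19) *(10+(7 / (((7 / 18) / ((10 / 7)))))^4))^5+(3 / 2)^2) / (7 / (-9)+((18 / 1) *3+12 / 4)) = 144141990513204301076822222755389281526683757 / 161499546986366690024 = 892522568656940801920008.10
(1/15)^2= 1/225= 0.00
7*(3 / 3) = 7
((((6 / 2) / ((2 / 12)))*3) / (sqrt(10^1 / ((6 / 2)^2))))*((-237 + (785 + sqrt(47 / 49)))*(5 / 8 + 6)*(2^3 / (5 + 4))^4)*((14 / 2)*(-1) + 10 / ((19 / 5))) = -508125.90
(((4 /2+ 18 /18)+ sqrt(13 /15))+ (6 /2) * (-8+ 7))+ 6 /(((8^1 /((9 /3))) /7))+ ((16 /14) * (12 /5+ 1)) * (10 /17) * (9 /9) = sqrt(195) /15+ 505 /28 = 18.97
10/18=5/9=0.56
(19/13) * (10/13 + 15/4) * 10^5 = 111625000/169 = 660502.96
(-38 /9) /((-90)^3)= 19 /3280500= 0.00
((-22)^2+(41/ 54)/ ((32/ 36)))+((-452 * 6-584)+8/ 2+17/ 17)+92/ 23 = -134503/ 48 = -2802.15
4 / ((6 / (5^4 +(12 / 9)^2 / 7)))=78782 / 189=416.84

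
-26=-26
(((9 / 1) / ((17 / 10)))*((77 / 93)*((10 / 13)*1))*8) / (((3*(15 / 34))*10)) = 2464 / 1209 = 2.04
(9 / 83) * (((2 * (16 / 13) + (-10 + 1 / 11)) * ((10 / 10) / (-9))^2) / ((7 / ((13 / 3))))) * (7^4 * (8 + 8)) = -237.10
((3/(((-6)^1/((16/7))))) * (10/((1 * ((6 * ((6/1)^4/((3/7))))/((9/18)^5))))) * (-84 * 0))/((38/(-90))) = 0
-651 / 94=-6.93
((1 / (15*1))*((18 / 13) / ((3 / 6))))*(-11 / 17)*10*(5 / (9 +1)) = -132 / 221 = -0.60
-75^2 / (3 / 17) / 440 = -6375 / 88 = -72.44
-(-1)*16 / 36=4 / 9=0.44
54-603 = -549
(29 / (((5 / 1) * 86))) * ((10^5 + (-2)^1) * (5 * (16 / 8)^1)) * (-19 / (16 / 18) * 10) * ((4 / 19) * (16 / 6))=-347993040 / 43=-8092861.40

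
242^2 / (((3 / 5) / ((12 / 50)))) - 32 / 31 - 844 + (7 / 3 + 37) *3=3518278 / 155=22698.57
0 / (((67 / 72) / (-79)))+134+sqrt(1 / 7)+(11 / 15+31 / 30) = sqrt(7) / 7+4073 / 30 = 136.14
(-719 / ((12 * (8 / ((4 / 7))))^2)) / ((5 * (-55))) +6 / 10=4657679 / 7761600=0.60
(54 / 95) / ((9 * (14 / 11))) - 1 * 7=-4622 / 665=-6.95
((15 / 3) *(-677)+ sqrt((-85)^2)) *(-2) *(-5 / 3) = -11000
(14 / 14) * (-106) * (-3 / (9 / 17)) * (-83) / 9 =-149566 / 27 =-5539.48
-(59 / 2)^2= -3481 / 4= -870.25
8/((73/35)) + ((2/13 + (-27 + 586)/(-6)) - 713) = -4567597/5694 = -802.18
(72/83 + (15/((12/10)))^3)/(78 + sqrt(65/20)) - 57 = -4959348/155293 - 1297451 * sqrt(13)/8075236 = -32.51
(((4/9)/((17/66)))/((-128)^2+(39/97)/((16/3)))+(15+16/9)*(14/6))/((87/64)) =29242783267136/1015419718305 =28.80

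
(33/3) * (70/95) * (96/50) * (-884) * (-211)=1378785408/475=2902706.12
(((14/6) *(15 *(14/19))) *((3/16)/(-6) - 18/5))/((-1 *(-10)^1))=-9.36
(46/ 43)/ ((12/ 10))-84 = -10721/ 129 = -83.11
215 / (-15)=-43 / 3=-14.33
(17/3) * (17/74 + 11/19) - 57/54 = 22315/6327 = 3.53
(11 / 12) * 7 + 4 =125 / 12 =10.42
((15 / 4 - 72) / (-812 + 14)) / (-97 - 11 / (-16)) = -26 / 29279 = -0.00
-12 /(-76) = 3 /19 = 0.16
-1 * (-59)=59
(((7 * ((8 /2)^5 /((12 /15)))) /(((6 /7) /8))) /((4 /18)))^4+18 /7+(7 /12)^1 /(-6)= 10107872070905930711041247 /504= 20055301727987957760002.47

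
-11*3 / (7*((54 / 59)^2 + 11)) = -114873 / 288449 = -0.40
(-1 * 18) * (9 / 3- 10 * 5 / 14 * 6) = 2322 / 7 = 331.71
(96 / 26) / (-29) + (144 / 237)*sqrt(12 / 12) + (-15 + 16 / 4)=-313309 / 29783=-10.52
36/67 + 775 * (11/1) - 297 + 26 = 553054/67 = 8254.54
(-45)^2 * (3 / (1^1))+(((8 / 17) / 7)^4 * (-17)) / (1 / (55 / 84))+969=7044.00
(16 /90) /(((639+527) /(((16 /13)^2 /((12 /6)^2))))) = 256 /4433715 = 0.00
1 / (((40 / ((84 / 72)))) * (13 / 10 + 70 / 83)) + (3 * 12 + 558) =25362005 / 42696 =594.01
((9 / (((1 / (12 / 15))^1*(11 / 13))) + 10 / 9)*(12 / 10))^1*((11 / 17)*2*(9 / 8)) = 7143 / 425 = 16.81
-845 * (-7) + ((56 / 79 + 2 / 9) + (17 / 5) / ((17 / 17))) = 21043222 / 3555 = 5919.33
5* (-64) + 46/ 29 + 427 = 3149/ 29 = 108.59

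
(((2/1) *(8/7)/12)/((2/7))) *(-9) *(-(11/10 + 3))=24.60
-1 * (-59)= 59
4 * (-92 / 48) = -23 / 3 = -7.67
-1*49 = -49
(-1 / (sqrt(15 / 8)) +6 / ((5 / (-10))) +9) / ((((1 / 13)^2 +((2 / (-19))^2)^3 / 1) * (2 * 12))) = -7950753889 / 376453576-7950753889 * sqrt(30) / 8470205460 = -26.26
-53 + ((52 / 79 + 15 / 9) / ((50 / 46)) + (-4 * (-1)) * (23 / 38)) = -5453138 / 112575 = -48.44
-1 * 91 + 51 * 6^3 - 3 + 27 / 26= 283999 / 26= 10923.04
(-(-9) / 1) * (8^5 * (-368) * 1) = -108527616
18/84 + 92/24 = 85/21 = 4.05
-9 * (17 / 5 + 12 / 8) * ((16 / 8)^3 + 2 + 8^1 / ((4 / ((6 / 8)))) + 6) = -3087 / 4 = -771.75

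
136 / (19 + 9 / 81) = 306 / 43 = 7.12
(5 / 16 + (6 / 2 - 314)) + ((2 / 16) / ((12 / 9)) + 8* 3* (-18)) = -23763 / 32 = -742.59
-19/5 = -3.80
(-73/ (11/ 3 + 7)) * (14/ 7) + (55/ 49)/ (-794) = -4260647/ 311248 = -13.69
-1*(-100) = 100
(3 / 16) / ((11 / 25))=75 / 176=0.43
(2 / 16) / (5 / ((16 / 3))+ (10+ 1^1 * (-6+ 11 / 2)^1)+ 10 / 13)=26 / 2331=0.01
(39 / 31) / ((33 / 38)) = 494 / 341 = 1.45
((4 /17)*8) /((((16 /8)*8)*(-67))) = -2 /1139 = -0.00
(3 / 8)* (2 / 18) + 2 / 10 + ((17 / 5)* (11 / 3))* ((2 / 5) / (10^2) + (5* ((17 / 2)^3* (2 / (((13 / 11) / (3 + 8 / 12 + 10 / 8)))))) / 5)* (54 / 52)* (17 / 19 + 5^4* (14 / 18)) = 238726352423707 / 7410000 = 32216781.70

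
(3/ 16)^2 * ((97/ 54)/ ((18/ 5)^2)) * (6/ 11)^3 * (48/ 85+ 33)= 153745/ 5792512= 0.03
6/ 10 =3/ 5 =0.60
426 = 426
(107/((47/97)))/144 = 1.53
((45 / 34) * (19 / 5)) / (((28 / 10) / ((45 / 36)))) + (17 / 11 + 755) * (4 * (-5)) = -316854735 / 20944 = -15128.66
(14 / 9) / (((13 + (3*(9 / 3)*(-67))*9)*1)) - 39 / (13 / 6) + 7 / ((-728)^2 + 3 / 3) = -232419981344 / 12912024555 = -18.00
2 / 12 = 1 / 6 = 0.17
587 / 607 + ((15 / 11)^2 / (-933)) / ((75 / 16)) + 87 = 2009335164 / 22842017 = 87.97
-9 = -9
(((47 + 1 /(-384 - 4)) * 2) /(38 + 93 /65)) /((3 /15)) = 5926375 /497222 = 11.92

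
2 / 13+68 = 886 / 13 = 68.15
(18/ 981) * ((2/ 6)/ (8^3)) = 1/ 83712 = 0.00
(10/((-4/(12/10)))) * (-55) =165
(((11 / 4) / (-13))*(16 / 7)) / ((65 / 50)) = -440 / 1183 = -0.37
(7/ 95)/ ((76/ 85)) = 119/ 1444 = 0.08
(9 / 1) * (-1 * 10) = -90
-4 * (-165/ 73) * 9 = 81.37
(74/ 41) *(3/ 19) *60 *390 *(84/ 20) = 21818160/ 779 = 28007.91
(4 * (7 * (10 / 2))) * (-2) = -280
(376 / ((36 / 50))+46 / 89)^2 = 273256.14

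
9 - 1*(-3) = 12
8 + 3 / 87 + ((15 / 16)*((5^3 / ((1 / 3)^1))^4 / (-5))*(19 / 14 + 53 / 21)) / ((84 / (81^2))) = -1123971783376.95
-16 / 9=-1.78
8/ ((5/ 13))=104/ 5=20.80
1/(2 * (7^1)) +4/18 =0.29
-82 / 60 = -41 / 30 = -1.37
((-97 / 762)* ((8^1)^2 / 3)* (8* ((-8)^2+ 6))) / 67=-1738240 / 76581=-22.70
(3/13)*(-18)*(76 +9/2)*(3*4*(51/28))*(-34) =3230442/13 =248495.54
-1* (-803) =803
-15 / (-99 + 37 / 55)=825 / 5408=0.15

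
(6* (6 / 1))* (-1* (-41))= 1476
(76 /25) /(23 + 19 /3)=57 /550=0.10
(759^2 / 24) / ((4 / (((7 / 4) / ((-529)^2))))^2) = 17787 / 303177500672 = 0.00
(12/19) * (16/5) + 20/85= 3644/1615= 2.26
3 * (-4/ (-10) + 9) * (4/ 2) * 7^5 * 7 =33177018/ 5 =6635403.60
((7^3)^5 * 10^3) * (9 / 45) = 949512301988600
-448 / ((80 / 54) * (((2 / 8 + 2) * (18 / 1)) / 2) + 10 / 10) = -448 / 31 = -14.45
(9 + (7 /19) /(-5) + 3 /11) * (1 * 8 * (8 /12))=153808 /3135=49.06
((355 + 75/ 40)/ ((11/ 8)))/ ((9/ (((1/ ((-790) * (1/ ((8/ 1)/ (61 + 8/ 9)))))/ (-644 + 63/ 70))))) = 22840/ 3112816223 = 0.00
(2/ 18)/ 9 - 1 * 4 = -323/ 81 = -3.99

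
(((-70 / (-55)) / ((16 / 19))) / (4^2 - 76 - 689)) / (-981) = 19 / 9237096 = 0.00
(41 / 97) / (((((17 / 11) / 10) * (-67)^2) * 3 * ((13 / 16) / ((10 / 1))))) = 721600 / 288692079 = 0.00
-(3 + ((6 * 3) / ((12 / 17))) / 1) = -57 / 2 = -28.50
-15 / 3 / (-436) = 5 / 436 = 0.01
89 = 89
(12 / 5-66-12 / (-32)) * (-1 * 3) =7587 / 40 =189.68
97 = 97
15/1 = 15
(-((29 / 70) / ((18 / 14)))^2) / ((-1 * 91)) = 841 / 737100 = 0.00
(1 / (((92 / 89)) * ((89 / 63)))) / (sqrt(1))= 63 / 92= 0.68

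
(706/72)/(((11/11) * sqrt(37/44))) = 353 * sqrt(407)/666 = 10.69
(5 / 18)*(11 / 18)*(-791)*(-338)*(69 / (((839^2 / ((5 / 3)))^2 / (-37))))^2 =3327859750840625 / 357975422729020341849826098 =0.00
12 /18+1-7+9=11 /3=3.67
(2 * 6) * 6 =72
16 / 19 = 0.84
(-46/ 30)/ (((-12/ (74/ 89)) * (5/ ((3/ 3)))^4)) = 851/ 5006250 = 0.00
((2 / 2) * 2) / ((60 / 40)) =4 / 3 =1.33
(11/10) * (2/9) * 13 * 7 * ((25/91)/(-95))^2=55/295659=0.00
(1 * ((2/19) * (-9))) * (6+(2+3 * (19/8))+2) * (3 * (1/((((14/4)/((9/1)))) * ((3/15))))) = -166455/266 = -625.77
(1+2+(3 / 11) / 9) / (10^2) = 1 / 33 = 0.03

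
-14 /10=-7 /5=-1.40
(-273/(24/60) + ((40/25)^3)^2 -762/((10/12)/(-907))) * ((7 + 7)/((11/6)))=1087662288846/171875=6328216.95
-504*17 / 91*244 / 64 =-9333 / 26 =-358.96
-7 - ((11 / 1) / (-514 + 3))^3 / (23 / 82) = -21482576649 / 3068955113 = -7.00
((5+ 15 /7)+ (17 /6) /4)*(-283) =-2221.89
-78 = -78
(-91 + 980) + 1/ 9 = 8002/ 9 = 889.11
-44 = -44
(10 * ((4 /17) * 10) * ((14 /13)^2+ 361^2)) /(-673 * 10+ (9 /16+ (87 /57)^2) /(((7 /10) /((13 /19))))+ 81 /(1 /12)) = -3383870968912000 /6351010725111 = -532.81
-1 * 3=-3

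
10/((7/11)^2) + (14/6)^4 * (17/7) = 383729/3969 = 96.68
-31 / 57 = -0.54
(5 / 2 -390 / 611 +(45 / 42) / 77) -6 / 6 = 22182 / 25333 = 0.88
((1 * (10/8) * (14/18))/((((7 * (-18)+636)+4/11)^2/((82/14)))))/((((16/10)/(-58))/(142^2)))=-18131090725/1134611856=-15.98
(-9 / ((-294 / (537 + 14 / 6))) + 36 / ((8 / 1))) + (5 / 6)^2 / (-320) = 2371723 / 112896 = 21.01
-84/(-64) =21/16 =1.31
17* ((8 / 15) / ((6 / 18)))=136 / 5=27.20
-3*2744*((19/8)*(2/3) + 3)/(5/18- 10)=3880.80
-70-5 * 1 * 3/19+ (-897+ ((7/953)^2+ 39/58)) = -967935494469/1000846318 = -967.12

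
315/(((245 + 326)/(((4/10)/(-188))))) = -63/53674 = -0.00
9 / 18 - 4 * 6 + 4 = -39 / 2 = -19.50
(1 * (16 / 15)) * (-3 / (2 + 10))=-0.27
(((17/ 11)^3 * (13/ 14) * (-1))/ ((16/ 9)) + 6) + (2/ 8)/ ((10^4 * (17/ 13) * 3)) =77395362371/ 19006680000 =4.07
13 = 13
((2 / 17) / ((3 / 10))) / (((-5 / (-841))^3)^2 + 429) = 0.00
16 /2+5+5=18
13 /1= 13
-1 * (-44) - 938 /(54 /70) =-31642 /27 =-1171.93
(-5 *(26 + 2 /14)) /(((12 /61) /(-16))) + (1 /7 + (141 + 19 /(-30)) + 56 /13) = 29419151 /2730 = 10776.25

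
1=1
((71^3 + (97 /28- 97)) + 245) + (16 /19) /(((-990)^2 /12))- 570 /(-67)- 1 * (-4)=358074.97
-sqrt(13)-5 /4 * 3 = -7.36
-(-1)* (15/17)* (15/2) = 225/34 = 6.62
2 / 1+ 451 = 453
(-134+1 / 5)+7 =-634 / 5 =-126.80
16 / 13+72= 952 / 13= 73.23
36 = 36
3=3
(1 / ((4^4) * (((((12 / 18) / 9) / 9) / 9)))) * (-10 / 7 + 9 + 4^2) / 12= 120285 / 14336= 8.39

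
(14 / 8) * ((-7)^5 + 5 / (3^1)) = -88228 / 3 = -29409.33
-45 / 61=-0.74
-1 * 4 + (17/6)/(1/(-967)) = -16463/6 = -2743.83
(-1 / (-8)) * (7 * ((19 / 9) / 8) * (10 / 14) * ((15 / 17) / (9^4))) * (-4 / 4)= -475 / 21415104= -0.00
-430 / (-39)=430 / 39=11.03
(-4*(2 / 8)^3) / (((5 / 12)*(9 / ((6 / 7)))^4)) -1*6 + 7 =324131 / 324135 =1.00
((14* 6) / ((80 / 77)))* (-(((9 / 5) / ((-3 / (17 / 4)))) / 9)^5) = 765302923 / 5184000000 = 0.15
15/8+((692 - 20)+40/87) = 469337/696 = 674.33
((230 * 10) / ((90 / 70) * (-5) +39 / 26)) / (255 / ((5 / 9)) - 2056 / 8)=-700 / 303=-2.31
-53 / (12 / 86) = -2279 / 6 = -379.83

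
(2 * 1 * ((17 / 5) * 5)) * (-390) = -13260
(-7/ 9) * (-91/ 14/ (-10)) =-91/ 180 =-0.51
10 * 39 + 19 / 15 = 5869 / 15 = 391.27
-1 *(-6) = 6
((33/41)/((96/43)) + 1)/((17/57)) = 5985/1312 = 4.56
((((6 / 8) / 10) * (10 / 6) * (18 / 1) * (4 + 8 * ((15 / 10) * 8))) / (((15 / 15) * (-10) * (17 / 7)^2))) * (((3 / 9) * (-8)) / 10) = 294 / 289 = 1.02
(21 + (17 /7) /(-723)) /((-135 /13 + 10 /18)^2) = 121220658 /557764375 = 0.22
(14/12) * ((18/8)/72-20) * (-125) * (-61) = -11368875/64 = -177638.67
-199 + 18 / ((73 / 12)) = -196.04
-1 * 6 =-6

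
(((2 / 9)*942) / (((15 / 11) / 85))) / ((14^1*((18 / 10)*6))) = 146795 / 1701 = 86.30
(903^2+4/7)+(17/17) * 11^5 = 6835224/7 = 976460.57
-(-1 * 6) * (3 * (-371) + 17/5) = -33288/5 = -6657.60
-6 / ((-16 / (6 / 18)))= 1 / 8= 0.12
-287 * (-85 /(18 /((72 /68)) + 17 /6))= 1230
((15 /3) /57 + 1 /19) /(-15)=-8 /855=-0.01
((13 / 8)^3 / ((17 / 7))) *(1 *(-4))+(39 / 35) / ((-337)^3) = -20600883478409 / 2914852868480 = -7.07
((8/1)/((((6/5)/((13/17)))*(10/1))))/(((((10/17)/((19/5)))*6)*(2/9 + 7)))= 19/250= 0.08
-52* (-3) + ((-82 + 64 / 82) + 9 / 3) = 3189 / 41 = 77.78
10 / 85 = 2 / 17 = 0.12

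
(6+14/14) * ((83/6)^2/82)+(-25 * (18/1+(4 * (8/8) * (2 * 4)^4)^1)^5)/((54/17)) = -82740247545214884408485731/8856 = -9342846380444318474309.59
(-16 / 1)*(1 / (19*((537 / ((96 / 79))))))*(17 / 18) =-0.00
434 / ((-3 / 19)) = -2748.67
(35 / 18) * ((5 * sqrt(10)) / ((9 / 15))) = 875 * sqrt(10) / 54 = 51.24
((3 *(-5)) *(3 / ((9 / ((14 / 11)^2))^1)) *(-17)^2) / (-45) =56644 / 1089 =52.01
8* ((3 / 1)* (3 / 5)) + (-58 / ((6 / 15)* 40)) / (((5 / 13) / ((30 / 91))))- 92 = -11299 / 140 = -80.71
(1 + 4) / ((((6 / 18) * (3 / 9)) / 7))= 315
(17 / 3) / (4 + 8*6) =17 / 156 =0.11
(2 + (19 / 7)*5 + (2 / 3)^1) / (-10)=-341 / 210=-1.62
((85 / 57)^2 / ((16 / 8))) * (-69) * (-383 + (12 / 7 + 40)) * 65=25804484875 / 15162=1701918.27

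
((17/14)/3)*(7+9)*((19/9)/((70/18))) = 2584/735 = 3.52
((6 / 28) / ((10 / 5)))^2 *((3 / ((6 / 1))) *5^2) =225 / 1568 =0.14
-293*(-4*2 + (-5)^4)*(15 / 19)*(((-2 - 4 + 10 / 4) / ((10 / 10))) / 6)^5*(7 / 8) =106343519345 / 12607488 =8434.95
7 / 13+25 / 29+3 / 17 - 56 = -348797 / 6409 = -54.42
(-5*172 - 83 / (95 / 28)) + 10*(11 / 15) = -249982 / 285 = -877.13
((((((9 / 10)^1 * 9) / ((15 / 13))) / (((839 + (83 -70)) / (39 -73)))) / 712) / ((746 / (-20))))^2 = 3956121 / 35554481396281600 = 0.00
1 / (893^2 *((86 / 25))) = 25 / 68580614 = 0.00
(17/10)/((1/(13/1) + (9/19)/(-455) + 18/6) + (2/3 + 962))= 88179/50093066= 0.00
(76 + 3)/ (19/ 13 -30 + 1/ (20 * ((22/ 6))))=-225940/ 81581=-2.77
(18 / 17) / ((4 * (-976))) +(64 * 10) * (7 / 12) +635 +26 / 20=502554953 / 497760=1009.63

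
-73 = -73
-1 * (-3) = 3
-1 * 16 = -16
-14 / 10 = -7 / 5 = -1.40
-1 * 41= -41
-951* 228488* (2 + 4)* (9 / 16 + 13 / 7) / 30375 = -103855.65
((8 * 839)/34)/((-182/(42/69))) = -0.66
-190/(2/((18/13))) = -1710/13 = -131.54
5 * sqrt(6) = 12.25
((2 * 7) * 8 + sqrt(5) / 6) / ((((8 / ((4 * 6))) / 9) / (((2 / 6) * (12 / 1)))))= 18 * sqrt(5) + 12096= 12136.25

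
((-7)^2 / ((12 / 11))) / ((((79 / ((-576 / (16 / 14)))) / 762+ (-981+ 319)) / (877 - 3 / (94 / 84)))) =-708860660508 / 11949273185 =-59.32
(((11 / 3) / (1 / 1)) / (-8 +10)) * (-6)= -11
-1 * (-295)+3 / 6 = 591 / 2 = 295.50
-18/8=-2.25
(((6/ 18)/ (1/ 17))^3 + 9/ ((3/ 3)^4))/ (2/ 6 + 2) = 5156/ 63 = 81.84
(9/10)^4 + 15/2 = 81561/10000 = 8.16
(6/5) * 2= 2.40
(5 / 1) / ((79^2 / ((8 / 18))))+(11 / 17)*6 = 3707494 / 954873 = 3.88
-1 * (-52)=52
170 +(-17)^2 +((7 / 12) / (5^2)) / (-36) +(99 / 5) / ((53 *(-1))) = 262517389 / 572400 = 458.63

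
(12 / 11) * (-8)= -8.73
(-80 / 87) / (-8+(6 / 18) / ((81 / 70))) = 3240 / 27173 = 0.12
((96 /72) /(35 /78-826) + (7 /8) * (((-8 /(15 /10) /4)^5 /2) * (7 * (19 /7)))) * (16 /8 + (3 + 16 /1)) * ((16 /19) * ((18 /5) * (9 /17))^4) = -74573636147509248 /9123677438125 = -8173.64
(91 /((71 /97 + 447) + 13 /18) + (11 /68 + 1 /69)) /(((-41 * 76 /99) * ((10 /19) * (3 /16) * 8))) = -15323384329 /1004183122480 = -0.02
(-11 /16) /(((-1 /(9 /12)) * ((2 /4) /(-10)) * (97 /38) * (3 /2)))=-1045 /388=-2.69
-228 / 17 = -13.41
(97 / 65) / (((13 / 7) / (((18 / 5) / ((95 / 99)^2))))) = 3.14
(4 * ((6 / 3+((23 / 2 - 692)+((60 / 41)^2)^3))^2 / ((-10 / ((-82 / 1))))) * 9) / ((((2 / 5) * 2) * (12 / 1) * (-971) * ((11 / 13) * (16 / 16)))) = -1573855363569769328282183391 / 94049030204179993573136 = -16734.41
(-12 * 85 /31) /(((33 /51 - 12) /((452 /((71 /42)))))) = 329182560 /424793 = 774.92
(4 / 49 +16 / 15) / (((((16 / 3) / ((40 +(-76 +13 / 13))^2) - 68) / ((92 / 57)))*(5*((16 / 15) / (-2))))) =24265 / 2373898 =0.01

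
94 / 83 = 1.13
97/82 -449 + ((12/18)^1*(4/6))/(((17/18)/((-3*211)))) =-1039505/1394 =-745.70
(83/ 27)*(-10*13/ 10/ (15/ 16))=-42.63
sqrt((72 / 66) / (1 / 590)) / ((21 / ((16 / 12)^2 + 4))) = 104* sqrt(19470) / 2079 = 6.98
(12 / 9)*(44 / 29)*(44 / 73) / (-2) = -3872 / 6351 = -0.61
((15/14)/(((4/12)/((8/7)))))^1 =180/49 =3.67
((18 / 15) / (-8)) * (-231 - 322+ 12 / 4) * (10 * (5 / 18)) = 1375 / 6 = 229.17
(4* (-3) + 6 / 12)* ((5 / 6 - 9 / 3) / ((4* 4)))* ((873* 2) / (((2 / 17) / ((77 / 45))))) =37964927 / 960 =39546.80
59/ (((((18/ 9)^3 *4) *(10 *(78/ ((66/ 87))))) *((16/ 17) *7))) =11033/ 40535040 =0.00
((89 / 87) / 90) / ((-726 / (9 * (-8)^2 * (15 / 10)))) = -712 / 52635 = -0.01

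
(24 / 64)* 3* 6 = 27 / 4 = 6.75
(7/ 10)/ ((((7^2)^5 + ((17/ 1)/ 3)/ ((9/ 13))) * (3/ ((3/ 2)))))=189/ 152536638880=0.00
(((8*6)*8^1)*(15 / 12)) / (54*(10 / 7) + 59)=3360 / 953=3.53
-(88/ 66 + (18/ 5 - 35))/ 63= 451/ 945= 0.48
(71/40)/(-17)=-71/680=-0.10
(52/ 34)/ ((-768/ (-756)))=819/ 544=1.51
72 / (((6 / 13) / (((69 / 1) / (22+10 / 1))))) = 2691 / 8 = 336.38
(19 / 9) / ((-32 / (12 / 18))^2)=19 / 20736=0.00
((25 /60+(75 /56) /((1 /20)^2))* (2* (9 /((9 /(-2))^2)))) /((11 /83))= 7475810 /2079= 3595.87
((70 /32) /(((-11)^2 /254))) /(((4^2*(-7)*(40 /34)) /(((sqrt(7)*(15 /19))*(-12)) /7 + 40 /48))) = -10795 /371712 + 97155*sqrt(7) /2059904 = 0.10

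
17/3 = 5.67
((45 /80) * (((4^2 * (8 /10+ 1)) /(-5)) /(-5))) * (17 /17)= 81 /125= 0.65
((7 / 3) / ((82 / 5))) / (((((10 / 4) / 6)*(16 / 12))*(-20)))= -21 / 1640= -0.01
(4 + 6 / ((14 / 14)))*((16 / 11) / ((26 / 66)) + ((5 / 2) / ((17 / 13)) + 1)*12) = 386.33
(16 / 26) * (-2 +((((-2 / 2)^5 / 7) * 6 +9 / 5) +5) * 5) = 1552 / 91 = 17.05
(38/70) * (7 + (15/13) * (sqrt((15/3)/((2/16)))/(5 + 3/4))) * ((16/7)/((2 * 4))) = 912 * sqrt(10)/14651 + 38/35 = 1.28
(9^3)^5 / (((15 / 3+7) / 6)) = 205891132094649 / 2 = 102945566047324.50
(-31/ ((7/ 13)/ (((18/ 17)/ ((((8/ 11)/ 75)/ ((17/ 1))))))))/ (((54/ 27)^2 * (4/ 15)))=-44884125/ 448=-100187.78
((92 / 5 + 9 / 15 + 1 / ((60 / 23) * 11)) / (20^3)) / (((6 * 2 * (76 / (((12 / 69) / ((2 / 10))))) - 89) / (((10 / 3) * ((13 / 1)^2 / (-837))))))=-2123147 / 1272510518400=-0.00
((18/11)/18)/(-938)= -1/10318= -0.00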